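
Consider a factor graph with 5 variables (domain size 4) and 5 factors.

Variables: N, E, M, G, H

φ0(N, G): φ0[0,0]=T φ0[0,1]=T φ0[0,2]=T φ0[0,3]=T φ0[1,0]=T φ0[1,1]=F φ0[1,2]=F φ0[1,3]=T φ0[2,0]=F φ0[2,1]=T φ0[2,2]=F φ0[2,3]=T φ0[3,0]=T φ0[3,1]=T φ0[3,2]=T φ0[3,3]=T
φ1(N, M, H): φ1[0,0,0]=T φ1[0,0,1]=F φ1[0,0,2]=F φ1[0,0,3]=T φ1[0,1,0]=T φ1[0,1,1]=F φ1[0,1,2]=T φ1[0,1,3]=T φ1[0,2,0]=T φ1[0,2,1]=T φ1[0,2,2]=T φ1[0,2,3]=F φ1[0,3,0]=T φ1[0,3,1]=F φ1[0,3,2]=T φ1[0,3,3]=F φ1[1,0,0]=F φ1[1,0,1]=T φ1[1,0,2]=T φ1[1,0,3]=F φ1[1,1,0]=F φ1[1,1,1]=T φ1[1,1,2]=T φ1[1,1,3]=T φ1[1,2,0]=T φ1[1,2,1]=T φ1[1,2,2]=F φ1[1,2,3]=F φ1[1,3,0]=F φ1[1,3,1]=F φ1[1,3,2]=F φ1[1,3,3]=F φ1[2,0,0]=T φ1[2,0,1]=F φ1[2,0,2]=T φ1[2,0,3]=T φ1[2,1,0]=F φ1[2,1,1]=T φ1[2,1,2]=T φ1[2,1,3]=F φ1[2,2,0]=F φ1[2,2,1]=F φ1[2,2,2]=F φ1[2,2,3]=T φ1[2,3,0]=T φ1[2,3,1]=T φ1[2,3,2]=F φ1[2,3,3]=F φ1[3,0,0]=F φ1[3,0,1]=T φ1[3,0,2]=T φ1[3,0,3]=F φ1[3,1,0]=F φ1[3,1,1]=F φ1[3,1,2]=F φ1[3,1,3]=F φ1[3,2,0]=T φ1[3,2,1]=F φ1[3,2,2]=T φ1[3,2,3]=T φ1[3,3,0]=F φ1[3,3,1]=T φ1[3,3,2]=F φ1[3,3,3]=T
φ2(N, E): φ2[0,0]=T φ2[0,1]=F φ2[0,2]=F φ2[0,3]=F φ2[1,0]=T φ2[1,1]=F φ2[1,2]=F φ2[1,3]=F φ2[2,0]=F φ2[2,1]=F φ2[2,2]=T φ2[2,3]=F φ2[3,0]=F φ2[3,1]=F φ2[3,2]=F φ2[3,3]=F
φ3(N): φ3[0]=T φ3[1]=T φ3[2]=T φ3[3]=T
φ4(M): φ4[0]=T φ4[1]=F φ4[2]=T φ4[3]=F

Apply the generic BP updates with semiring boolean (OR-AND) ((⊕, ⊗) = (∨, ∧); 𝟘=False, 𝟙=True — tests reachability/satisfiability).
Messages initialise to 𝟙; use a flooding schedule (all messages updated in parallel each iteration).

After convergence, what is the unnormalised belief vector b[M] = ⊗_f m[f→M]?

b[M] = [T, F, T, F]

init: all messages = 𝟙 over 4 values
r1 m[φ0→N] = [T, T, T, T]
r1 m[φ0→G] = [T, T, T, T]
r1 m[φ1→N] = [T, T, T, T]
r1 m[φ1→M] = [T, T, T, T]
r1 m[φ1→H] = [T, T, T, T]
r1 m[φ2→N] = [T, T, T, F]
r1 m[φ2→E] = [T, F, T, F]
r1 m[φ3→N] = [T, T, T, T]
r1 m[φ4→M] = [T, F, T, F]
r1 m[N→φ0] = [T, T, T, T]
r1 m[N→φ1] = [T, T, T, T]
r1 m[N→φ2] = [T, T, T, T]
r1 m[N→φ3] = [T, T, T, T]
r1 m[E→φ2] = [T, T, T, T]
r1 m[M→φ1] = [T, T, T, T]
r1 m[M→φ4] = [T, T, T, T]
r1 m[G→φ0] = [T, T, T, T]
r1 m[H→φ1] = [T, T, T, T]
r2 m[φ0→N] = [T, T, T, T]
r2 m[φ0→G] = [T, T, T, T]
r2 m[φ1→N] = [T, T, T, T]
r2 m[φ1→M] = [T, T, T, T]
r2 m[φ1→H] = [T, T, T, T]
r2 m[φ2→N] = [T, T, T, F]
r2 m[φ2→E] = [T, F, T, F]
r2 m[φ3→N] = [T, T, T, T]
r2 m[φ4→M] = [T, F, T, F]
r2 m[N→φ0] = [T, T, T, F]
r2 m[N→φ1] = [T, T, T, F]
r2 m[N→φ2] = [T, T, T, T]
r2 m[N→φ3] = [T, T, T, F]
r2 m[E→φ2] = [T, T, T, T]
r2 m[M→φ1] = [T, F, T, F]
r2 m[M→φ4] = [T, T, T, T]
r2 m[G→φ0] = [T, T, T, T]
r2 m[H→φ1] = [T, T, T, T]
r3 m[φ0→N] = [T, T, T, T]
r3 m[φ0→G] = [T, T, T, T]
r3 m[φ1→N] = [T, T, T, T]
r3 m[φ1→M] = [T, T, T, T]
r3 m[φ1→H] = [T, T, T, T]
r3 m[φ2→N] = [T, T, T, F]
r3 m[φ2→E] = [T, F, T, F]
r3 m[φ3→N] = [T, T, T, T]
r3 m[φ4→M] = [T, F, T, F]
r3 m[N→φ0] = [T, T, T, F]
r3 m[N→φ1] = [T, T, T, F]
r3 m[N→φ2] = [T, T, T, T]
r3 m[N→φ3] = [T, T, T, F]
r3 m[E→φ2] = [T, T, T, T]
r3 m[M→φ1] = [T, F, T, F]
r3 m[M→φ4] = [T, T, T, T]
r3 m[G→φ0] = [T, T, T, T]
r3 m[H→φ1] = [T, T, T, T]
fixed point reached at round 3
b[M] = ⊗ incoming = [T, F, T, F]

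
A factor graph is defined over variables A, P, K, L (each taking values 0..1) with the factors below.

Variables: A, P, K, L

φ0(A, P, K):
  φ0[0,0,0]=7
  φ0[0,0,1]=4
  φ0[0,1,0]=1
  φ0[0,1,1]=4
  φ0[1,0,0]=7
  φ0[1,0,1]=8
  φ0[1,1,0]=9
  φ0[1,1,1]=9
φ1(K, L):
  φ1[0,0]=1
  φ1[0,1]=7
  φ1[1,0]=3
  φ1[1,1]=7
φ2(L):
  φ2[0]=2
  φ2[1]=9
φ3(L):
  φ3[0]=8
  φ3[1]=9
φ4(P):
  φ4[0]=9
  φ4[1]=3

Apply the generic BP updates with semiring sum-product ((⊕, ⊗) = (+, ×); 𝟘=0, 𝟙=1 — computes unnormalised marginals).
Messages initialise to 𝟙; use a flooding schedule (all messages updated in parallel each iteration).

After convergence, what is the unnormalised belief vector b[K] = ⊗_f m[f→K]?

init: all messages = 𝟙 over 2 values
r1 m[φ0→A] = [16, 33]
r1 m[φ0→P] = [26, 23]
r1 m[φ0→K] = [24, 25]
r1 m[φ1→K] = [8, 10]
r1 m[φ1→L] = [4, 14]
r1 m[φ2→L] = [2, 9]
r1 m[φ3→L] = [8, 9]
r1 m[φ4→P] = [9, 3]
r1 m[A→φ0] = [1, 1]
r1 m[P→φ0] = [1, 1]
r1 m[P→φ4] = [1, 1]
r1 m[K→φ0] = [1, 1]
r1 m[K→φ1] = [1, 1]
r1 m[L→φ1] = [1, 1]
r1 m[L→φ2] = [1, 1]
r1 m[L→φ3] = [1, 1]
r2 m[φ0→A] = [16, 33]
r2 m[φ0→P] = [26, 23]
r2 m[φ0→K] = [24, 25]
r2 m[φ1→K] = [8, 10]
r2 m[φ1→L] = [4, 14]
r2 m[φ2→L] = [2, 9]
r2 m[φ3→L] = [8, 9]
r2 m[φ4→P] = [9, 3]
r2 m[A→φ0] = [1, 1]
r2 m[P→φ0] = [9, 3]
r2 m[P→φ4] = [26, 23]
r2 m[K→φ0] = [8, 10]
r2 m[K→φ1] = [24, 25]
r2 m[L→φ1] = [16, 81]
r2 m[L→φ2] = [32, 126]
r2 m[L→φ3] = [8, 126]
r3 m[φ0→A] = [1008, 1710]
r3 m[φ0→P] = [232, 210]
r3 m[φ0→K] = [156, 147]
r3 m[φ1→K] = [583, 615]
r3 m[φ1→L] = [99, 343]
r3 m[φ2→L] = [2, 9]
r3 m[φ3→L] = [8, 9]
r3 m[φ4→P] = [9, 3]
r3 m[A→φ0] = [1, 1]
r3 m[P→φ0] = [9, 3]
r3 m[P→φ4] = [26, 23]
r3 m[K→φ0] = [8, 10]
r3 m[K→φ1] = [24, 25]
r3 m[L→φ1] = [16, 81]
r3 m[L→φ2] = [32, 126]
r3 m[L→φ3] = [8, 126]
r4 m[φ0→A] = [1008, 1710]
r4 m[φ0→P] = [232, 210]
r4 m[φ0→K] = [156, 147]
r4 m[φ1→K] = [583, 615]
r4 m[φ1→L] = [99, 343]
r4 m[φ2→L] = [2, 9]
r4 m[φ3→L] = [8, 9]
r4 m[φ4→P] = [9, 3]
r4 m[A→φ0] = [1, 1]
r4 m[P→φ0] = [9, 3]
r4 m[P→φ4] = [232, 210]
r4 m[K→φ0] = [583, 615]
r4 m[K→φ1] = [156, 147]
r4 m[L→φ1] = [16, 81]
r4 m[L→φ2] = [792, 3087]
r4 m[L→φ3] = [198, 3087]
r5 m[φ0→A] = [67998, 113355]
r5 m[φ0→P] = [15542, 13825]
r5 m[φ0→K] = [156, 147]
r5 m[φ1→K] = [583, 615]
r5 m[φ1→L] = [597, 2121]
r5 m[φ2→L] = [2, 9]
r5 m[φ3→L] = [8, 9]
r5 m[φ4→P] = [9, 3]
r5 m[A→φ0] = [1, 1]
r5 m[P→φ0] = [9, 3]
r5 m[P→φ4] = [232, 210]
r5 m[K→φ0] = [583, 615]
r5 m[K→φ1] = [156, 147]
r5 m[L→φ1] = [16, 81]
r5 m[L→φ2] = [792, 3087]
r5 m[L→φ3] = [198, 3087]
r6 m[φ0→A] = [67998, 113355]
r6 m[φ0→P] = [15542, 13825]
r6 m[φ0→K] = [156, 147]
r6 m[φ1→K] = [583, 615]
r6 m[φ1→L] = [597, 2121]
r6 m[φ2→L] = [2, 9]
r6 m[φ3→L] = [8, 9]
r6 m[φ4→P] = [9, 3]
r6 m[A→φ0] = [1, 1]
r6 m[P→φ0] = [9, 3]
r6 m[P→φ4] = [15542, 13825]
r6 m[K→φ0] = [583, 615]
r6 m[K→φ1] = [156, 147]
r6 m[L→φ1] = [16, 81]
r6 m[L→φ2] = [4776, 19089]
r6 m[L→φ3] = [1194, 19089]
r7 m[φ0→A] = [67998, 113355]
r7 m[φ0→P] = [15542, 13825]
r7 m[φ0→K] = [156, 147]
r7 m[φ1→K] = [583, 615]
r7 m[φ1→L] = [597, 2121]
r7 m[φ2→L] = [2, 9]
r7 m[φ3→L] = [8, 9]
r7 m[φ4→P] = [9, 3]
r7 m[A→φ0] = [1, 1]
r7 m[P→φ0] = [9, 3]
r7 m[P→φ4] = [15542, 13825]
r7 m[K→φ0] = [583, 615]
r7 m[K→φ1] = [156, 147]
r7 m[L→φ1] = [16, 81]
r7 m[L→φ2] = [4776, 19089]
r7 m[L→φ3] = [1194, 19089]
fixed point reached at round 7
b[K] = ⊗ incoming = [90948, 90405]

b[K] = [90948, 90405]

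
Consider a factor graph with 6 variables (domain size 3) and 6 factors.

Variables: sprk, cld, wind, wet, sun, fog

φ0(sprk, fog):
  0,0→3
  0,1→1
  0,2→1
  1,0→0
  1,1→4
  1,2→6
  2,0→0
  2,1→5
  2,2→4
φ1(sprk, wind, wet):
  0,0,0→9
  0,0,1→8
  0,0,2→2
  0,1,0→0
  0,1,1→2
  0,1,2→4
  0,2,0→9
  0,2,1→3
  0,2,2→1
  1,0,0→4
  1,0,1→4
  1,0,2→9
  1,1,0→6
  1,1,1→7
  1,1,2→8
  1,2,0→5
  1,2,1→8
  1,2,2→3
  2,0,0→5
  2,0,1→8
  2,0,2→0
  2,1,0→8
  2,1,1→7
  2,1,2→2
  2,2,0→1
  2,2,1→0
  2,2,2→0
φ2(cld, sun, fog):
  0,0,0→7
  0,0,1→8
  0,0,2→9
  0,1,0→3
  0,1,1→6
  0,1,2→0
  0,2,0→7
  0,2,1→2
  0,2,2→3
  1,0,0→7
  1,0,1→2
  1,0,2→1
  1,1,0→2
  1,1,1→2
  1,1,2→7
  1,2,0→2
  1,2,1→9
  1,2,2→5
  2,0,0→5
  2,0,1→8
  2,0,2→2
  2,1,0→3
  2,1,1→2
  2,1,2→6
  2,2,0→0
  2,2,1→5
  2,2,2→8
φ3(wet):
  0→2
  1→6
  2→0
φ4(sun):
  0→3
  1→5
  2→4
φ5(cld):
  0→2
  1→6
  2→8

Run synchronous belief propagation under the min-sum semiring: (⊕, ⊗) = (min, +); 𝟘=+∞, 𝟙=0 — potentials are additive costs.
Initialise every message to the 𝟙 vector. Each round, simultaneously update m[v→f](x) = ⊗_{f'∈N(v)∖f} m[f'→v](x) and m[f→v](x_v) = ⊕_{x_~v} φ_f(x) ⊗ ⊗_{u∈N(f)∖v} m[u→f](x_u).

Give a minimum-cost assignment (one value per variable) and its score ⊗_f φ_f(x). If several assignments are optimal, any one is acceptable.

init: all messages = 𝟙 over 3 values
r1 m[φ0→sprk] = [1, 0, 0]
r1 m[φ0→fog] = [0, 1, 1]
r1 m[φ1→sprk] = [0, 3, 0]
r1 m[φ1→wind] = [0, 0, 0]
r1 m[φ1→wet] = [0, 0, 0]
r1 m[φ2→cld] = [0, 1, 0]
r1 m[φ2→sun] = [1, 0, 0]
r1 m[φ2→fog] = [0, 2, 0]
r1 m[φ3→wet] = [2, 6, 0]
r1 m[φ4→sun] = [3, 5, 4]
r1 m[φ5→cld] = [2, 6, 8]
r1 m[sprk→φ0] = [0, 0, 0]
r1 m[sprk→φ1] = [0, 0, 0]
r1 m[cld→φ2] = [0, 0, 0]
r1 m[cld→φ5] = [0, 0, 0]
r1 m[wind→φ1] = [0, 0, 0]
r1 m[wet→φ1] = [0, 0, 0]
r1 m[wet→φ3] = [0, 0, 0]
r1 m[sun→φ2] = [0, 0, 0]
r1 m[sun→φ4] = [0, 0, 0]
r1 m[fog→φ0] = [0, 0, 0]
r1 m[fog→φ2] = [0, 0, 0]
r2 m[φ0→sprk] = [1, 0, 0]
r2 m[φ0→fog] = [0, 1, 1]
r2 m[φ1→sprk] = [0, 3, 0]
r2 m[φ1→wind] = [0, 0, 0]
r2 m[φ1→wet] = [0, 0, 0]
r2 m[φ2→cld] = [0, 1, 0]
r2 m[φ2→sun] = [1, 0, 0]
r2 m[φ2→fog] = [0, 2, 0]
r2 m[φ3→wet] = [2, 6, 0]
r2 m[φ4→sun] = [3, 5, 4]
r2 m[φ5→cld] = [2, 6, 8]
r2 m[sprk→φ0] = [0, 3, 0]
r2 m[sprk→φ1] = [1, 0, 0]
r2 m[cld→φ2] = [2, 6, 8]
r2 m[cld→φ5] = [0, 1, 0]
r2 m[wind→φ1] = [0, 0, 0]
r2 m[wet→φ1] = [2, 6, 0]
r2 m[wet→φ3] = [0, 0, 0]
r2 m[sun→φ2] = [3, 5, 4]
r2 m[sun→φ4] = [1, 0, 0]
r2 m[fog→φ0] = [0, 2, 0]
r2 m[fog→φ2] = [0, 1, 1]
r3 m[φ0→sprk] = [1, 0, 0]
r3 m[φ0→fog] = [0, 1, 1]
r3 m[φ1→sprk] = [1, 3, 0]
r3 m[φ1→wind] = [0, 2, 0]
r3 m[φ1→wet] = [1, 0, 0]
r3 m[φ2→cld] = [6, 5, 4]
r3 m[φ2→sun] = [8, 3, 5]
r3 m[φ2→fog] = [10, 8, 7]
r3 m[φ3→wet] = [2, 6, 0]
r3 m[φ4→sun] = [3, 5, 4]
r3 m[φ5→cld] = [2, 6, 8]
r3 m[sprk→φ0] = [0, 3, 0]
r3 m[sprk→φ1] = [1, 0, 0]
r3 m[cld→φ2] = [2, 6, 8]
r3 m[cld→φ5] = [0, 1, 0]
r3 m[wind→φ1] = [0, 0, 0]
r3 m[wet→φ1] = [2, 6, 0]
r3 m[wet→φ3] = [0, 0, 0]
r3 m[sun→φ2] = [3, 5, 4]
r3 m[sun→φ4] = [1, 0, 0]
r3 m[fog→φ0] = [0, 2, 0]
r3 m[fog→φ2] = [0, 1, 1]
r4 m[φ0→sprk] = [1, 0, 0]
r4 m[φ0→fog] = [0, 1, 1]
r4 m[φ1→sprk] = [1, 3, 0]
r4 m[φ1→wind] = [0, 2, 0]
r4 m[φ1→wet] = [1, 0, 0]
r4 m[φ2→cld] = [6, 5, 4]
r4 m[φ2→sun] = [8, 3, 5]
r4 m[φ2→fog] = [10, 8, 7]
r4 m[φ3→wet] = [2, 6, 0]
r4 m[φ4→sun] = [3, 5, 4]
r4 m[φ5→cld] = [2, 6, 8]
r4 m[sprk→φ0] = [1, 3, 0]
r4 m[sprk→φ1] = [1, 0, 0]
r4 m[cld→φ2] = [2, 6, 8]
r4 m[cld→φ5] = [6, 5, 4]
r4 m[wind→φ1] = [0, 0, 0]
r4 m[wet→φ1] = [2, 6, 0]
r4 m[wet→φ3] = [1, 0, 0]
r4 m[sun→φ2] = [3, 5, 4]
r4 m[sun→φ4] = [8, 3, 5]
r4 m[fog→φ0] = [10, 8, 7]
r4 m[fog→φ2] = [0, 1, 1]
r5 m[φ0→sprk] = [8, 10, 10]
r5 m[φ0→fog] = [0, 2, 2]
r5 m[φ1→sprk] = [1, 3, 0]
r5 m[φ1→wind] = [0, 2, 0]
r5 m[φ1→wet] = [1, 0, 0]
r5 m[φ2→cld] = [6, 5, 4]
r5 m[φ2→sun] = [8, 3, 5]
r5 m[φ2→fog] = [10, 8, 7]
r5 m[φ3→wet] = [2, 6, 0]
r5 m[φ4→sun] = [3, 5, 4]
r5 m[φ5→cld] = [2, 6, 8]
r5 m[sprk→φ0] = [1, 3, 0]
r5 m[sprk→φ1] = [1, 0, 0]
r5 m[cld→φ2] = [2, 6, 8]
r5 m[cld→φ5] = [6, 5, 4]
r5 m[wind→φ1] = [0, 0, 0]
r5 m[wet→φ1] = [2, 6, 0]
r5 m[wet→φ3] = [1, 0, 0]
r5 m[sun→φ2] = [3, 5, 4]
r5 m[sun→φ4] = [8, 3, 5]
r5 m[fog→φ0] = [10, 8, 7]
r5 m[fog→φ2] = [0, 1, 1]
r6 m[φ0→sprk] = [8, 10, 10]
r6 m[φ0→fog] = [0, 2, 2]
r6 m[φ1→sprk] = [1, 3, 0]
r6 m[φ1→wind] = [0, 2, 0]
r6 m[φ1→wet] = [1, 0, 0]
r6 m[φ2→cld] = [6, 5, 4]
r6 m[φ2→sun] = [8, 3, 5]
r6 m[φ2→fog] = [10, 8, 7]
r6 m[φ3→wet] = [2, 6, 0]
r6 m[φ4→sun] = [3, 5, 4]
r6 m[φ5→cld] = [2, 6, 8]
r6 m[sprk→φ0] = [1, 3, 0]
r6 m[sprk→φ1] = [8, 10, 10]
r6 m[cld→φ2] = [2, 6, 8]
r6 m[cld→φ5] = [6, 5, 4]
r6 m[wind→φ1] = [0, 0, 0]
r6 m[wet→φ1] = [2, 6, 0]
r6 m[wet→φ3] = [1, 0, 0]
r6 m[sun→φ2] = [3, 5, 4]
r6 m[sun→φ4] = [8, 3, 5]
r6 m[fog→φ0] = [10, 8, 7]
r6 m[fog→φ2] = [0, 2, 2]
r7 m[φ0→sprk] = [8, 10, 10]
r7 m[φ0→fog] = [0, 2, 2]
r7 m[φ1→sprk] = [1, 3, 0]
r7 m[φ1→wind] = [10, 10, 9]
r7 m[φ1→wet] = [8, 10, 9]
r7 m[φ2→cld] = [7, 6, 4]
r7 m[φ2→sun] = [9, 4, 6]
r7 m[φ2→fog] = [10, 8, 7]
r7 m[φ3→wet] = [2, 6, 0]
r7 m[φ4→sun] = [3, 5, 4]
r7 m[φ5→cld] = [2, 6, 8]
r7 m[sprk→φ0] = [1, 3, 0]
r7 m[sprk→φ1] = [8, 10, 10]
r7 m[cld→φ2] = [2, 6, 8]
r7 m[cld→φ5] = [6, 5, 4]
r7 m[wind→φ1] = [0, 0, 0]
r7 m[wet→φ1] = [2, 6, 0]
r7 m[wet→φ3] = [1, 0, 0]
r7 m[sun→φ2] = [3, 5, 4]
r7 m[sun→φ4] = [8, 3, 5]
r7 m[fog→φ0] = [10, 8, 7]
r7 m[fog→φ2] = [0, 2, 2]
r8 m[φ0→sprk] = [8, 10, 10]
r8 m[φ0→fog] = [0, 2, 2]
r8 m[φ1→sprk] = [1, 3, 0]
r8 m[φ1→wind] = [10, 10, 9]
r8 m[φ1→wet] = [8, 10, 9]
r8 m[φ2→cld] = [7, 6, 4]
r8 m[φ2→sun] = [9, 4, 6]
r8 m[φ2→fog] = [10, 8, 7]
r8 m[φ3→wet] = [2, 6, 0]
r8 m[φ4→sun] = [3, 5, 4]
r8 m[φ5→cld] = [2, 6, 8]
r8 m[sprk→φ0] = [1, 3, 0]
r8 m[sprk→φ1] = [8, 10, 10]
r8 m[cld→φ2] = [2, 6, 8]
r8 m[cld→φ5] = [7, 6, 4]
r8 m[wind→φ1] = [0, 0, 0]
r8 m[wet→φ1] = [2, 6, 0]
r8 m[wet→φ3] = [8, 10, 9]
r8 m[sun→φ2] = [3, 5, 4]
r8 m[sun→φ4] = [9, 4, 6]
r8 m[fog→φ0] = [10, 8, 7]
r8 m[fog→φ2] = [0, 2, 2]
r9 m[φ0→sprk] = [8, 10, 10]
r9 m[φ0→fog] = [0, 2, 2]
r9 m[φ1→sprk] = [1, 3, 0]
r9 m[φ1→wind] = [10, 10, 9]
r9 m[φ1→wet] = [8, 10, 9]
r9 m[φ2→cld] = [7, 6, 4]
r9 m[φ2→sun] = [9, 4, 6]
r9 m[φ2→fog] = [10, 8, 7]
r9 m[φ3→wet] = [2, 6, 0]
r9 m[φ4→sun] = [3, 5, 4]
r9 m[φ5→cld] = [2, 6, 8]
r9 m[sprk→φ0] = [1, 3, 0]
r9 m[sprk→φ1] = [8, 10, 10]
r9 m[cld→φ2] = [2, 6, 8]
r9 m[cld→φ5] = [7, 6, 4]
r9 m[wind→φ1] = [0, 0, 0]
r9 m[wet→φ1] = [2, 6, 0]
r9 m[wet→φ3] = [8, 10, 9]
r9 m[sun→φ2] = [3, 5, 4]
r9 m[sun→φ4] = [9, 4, 6]
r9 m[fog→φ0] = [10, 8, 7]
r9 m[fog→φ2] = [0, 2, 2]
fixed point reached at round 9
traceback from sprk: (sprk=0, cld=0, wind=2, wet=2, sun=1, fog=2), score=9

assignment: (sprk=0, cld=0, wind=2, wet=2, sun=1, fog=2); score = 9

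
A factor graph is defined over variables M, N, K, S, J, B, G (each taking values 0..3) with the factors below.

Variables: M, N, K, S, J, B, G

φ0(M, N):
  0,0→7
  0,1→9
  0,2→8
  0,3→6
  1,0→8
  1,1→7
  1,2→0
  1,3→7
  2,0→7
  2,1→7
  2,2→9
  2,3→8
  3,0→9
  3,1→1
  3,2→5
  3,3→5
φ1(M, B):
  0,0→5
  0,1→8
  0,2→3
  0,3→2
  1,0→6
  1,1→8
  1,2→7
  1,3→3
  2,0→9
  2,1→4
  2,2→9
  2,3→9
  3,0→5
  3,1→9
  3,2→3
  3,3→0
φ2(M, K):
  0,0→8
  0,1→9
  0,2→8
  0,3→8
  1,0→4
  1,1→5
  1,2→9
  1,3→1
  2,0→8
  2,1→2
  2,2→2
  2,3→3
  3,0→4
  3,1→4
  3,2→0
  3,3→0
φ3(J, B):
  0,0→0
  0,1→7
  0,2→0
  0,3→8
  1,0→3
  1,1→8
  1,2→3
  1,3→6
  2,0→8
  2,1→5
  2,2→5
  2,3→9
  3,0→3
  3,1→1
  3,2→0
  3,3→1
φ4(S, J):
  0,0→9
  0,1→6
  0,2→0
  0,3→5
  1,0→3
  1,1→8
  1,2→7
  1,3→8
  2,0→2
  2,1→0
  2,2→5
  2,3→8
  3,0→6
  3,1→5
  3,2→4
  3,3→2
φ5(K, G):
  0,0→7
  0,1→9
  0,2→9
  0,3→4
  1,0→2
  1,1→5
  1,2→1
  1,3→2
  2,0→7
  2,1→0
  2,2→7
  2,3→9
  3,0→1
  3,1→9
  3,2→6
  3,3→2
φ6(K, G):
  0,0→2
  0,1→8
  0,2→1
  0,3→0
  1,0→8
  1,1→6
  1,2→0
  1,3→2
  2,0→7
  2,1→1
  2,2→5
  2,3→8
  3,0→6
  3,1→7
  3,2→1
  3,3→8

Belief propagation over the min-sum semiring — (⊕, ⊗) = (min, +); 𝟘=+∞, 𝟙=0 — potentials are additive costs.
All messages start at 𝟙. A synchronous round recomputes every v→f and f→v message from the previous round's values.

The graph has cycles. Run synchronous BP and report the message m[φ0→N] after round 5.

init: all messages = 𝟙 over 4 values
r1 m[φ0→M] = [6, 0, 7, 1]
r1 m[φ0→N] = [7, 1, 0, 5]
r1 m[φ1→M] = [2, 3, 4, 0]
r1 m[φ1→B] = [5, 4, 3, 0]
r1 m[φ2→M] = [8, 1, 2, 0]
r1 m[φ2→K] = [4, 2, 0, 0]
r1 m[φ3→J] = [0, 3, 5, 0]
r1 m[φ3→B] = [0, 1, 0, 1]
r1 m[φ4→S] = [0, 3, 0, 2]
r1 m[φ4→J] = [2, 0, 0, 2]
r1 m[φ5→K] = [4, 1, 0, 1]
r1 m[φ5→G] = [1, 0, 1, 2]
r1 m[φ6→K] = [0, 0, 1, 1]
r1 m[φ6→G] = [2, 1, 0, 0]
r1 m[M→φ0] = [0, 0, 0, 0]
r1 m[M→φ1] = [0, 0, 0, 0]
r1 m[M→φ2] = [0, 0, 0, 0]
r1 m[N→φ0] = [0, 0, 0, 0]
r1 m[K→φ2] = [0, 0, 0, 0]
r1 m[K→φ5] = [0, 0, 0, 0]
r1 m[K→φ6] = [0, 0, 0, 0]
r1 m[S→φ4] = [0, 0, 0, 0]
r1 m[J→φ3] = [0, 0, 0, 0]
r1 m[J→φ4] = [0, 0, 0, 0]
r1 m[B→φ1] = [0, 0, 0, 0]
r1 m[B→φ3] = [0, 0, 0, 0]
r1 m[G→φ5] = [0, 0, 0, 0]
r1 m[G→φ6] = [0, 0, 0, 0]
r2 m[φ0→M] = [6, 0, 7, 1]
r2 m[φ0→N] = [7, 1, 0, 5]
r2 m[φ1→M] = [2, 3, 4, 0]
r2 m[φ1→B] = [5, 4, 3, 0]
r2 m[φ2→M] = [8, 1, 2, 0]
r2 m[φ2→K] = [4, 2, 0, 0]
r2 m[φ3→J] = [0, 3, 5, 0]
r2 m[φ3→B] = [0, 1, 0, 1]
r2 m[φ4→S] = [0, 3, 0, 2]
r2 m[φ4→J] = [2, 0, 0, 2]
r2 m[φ5→K] = [4, 1, 0, 1]
r2 m[φ5→G] = [1, 0, 1, 2]
r2 m[φ6→K] = [0, 0, 1, 1]
r2 m[φ6→G] = [2, 1, 0, 0]
r2 m[M→φ0] = [10, 4, 6, 0]
r2 m[M→φ1] = [14, 1, 9, 1]
r2 m[M→φ2] = [8, 3, 11, 1]
r2 m[N→φ0] = [0, 0, 0, 0]
r2 m[K→φ2] = [4, 1, 1, 2]
r2 m[K→φ5] = [4, 2, 1, 1]
r2 m[K→φ6] = [8, 3, 0, 1]
r2 m[S→φ4] = [0, 0, 0, 0]
r2 m[J→φ3] = [2, 0, 0, 2]
r2 m[J→φ4] = [0, 3, 5, 0]
r2 m[B→φ1] = [0, 1, 0, 1]
r2 m[B→φ3] = [5, 4, 3, 0]
r2 m[G→φ5] = [2, 1, 0, 0]
r2 m[G→φ6] = [1, 0, 1, 2]
r3 m[φ0→M] = [6, 0, 7, 1]
r3 m[φ0→N] = [9, 1, 4, 5]
r3 m[φ1→M] = [3, 4, 5, 1]
r3 m[φ1→B] = [6, 9, 4, 1]
r3 m[φ2→M] = [9, 3, 3, 1]
r3 m[φ2→K] = [5, 5, 1, 1]
r3 m[φ3→J] = [3, 6, 8, 1]
r3 m[φ3→B] = [2, 3, 2, 3]
r3 m[φ4→S] = [5, 3, 2, 2]
r3 m[φ4→J] = [2, 0, 0, 2]
r3 m[φ5→K] = [4, 1, 1, 2]
r3 m[φ5→G] = [2, 1, 3, 3]
r3 m[φ6→K] = [2, 1, 1, 2]
r3 m[φ6→G] = [7, 1, 2, 5]
r3 m[M→φ0] = [10, 4, 6, 0]
r3 m[M→φ1] = [14, 1, 9, 1]
r3 m[M→φ2] = [8, 3, 11, 1]
r3 m[N→φ0] = [0, 0, 0, 0]
r3 m[K→φ2] = [4, 1, 1, 2]
r3 m[K→φ5] = [4, 2, 1, 1]
r3 m[K→φ6] = [8, 3, 0, 1]
r3 m[S→φ4] = [0, 0, 0, 0]
r3 m[J→φ3] = [2, 0, 0, 2]
r3 m[J→φ4] = [0, 3, 5, 0]
r3 m[B→φ1] = [0, 1, 0, 1]
r3 m[B→φ3] = [5, 4, 3, 0]
r3 m[G→φ5] = [2, 1, 0, 0]
r3 m[G→φ6] = [1, 0, 1, 2]
r4 m[φ0→M] = [6, 0, 7, 1]
r4 m[φ0→N] = [9, 1, 4, 5]
r4 m[φ1→M] = [3, 4, 5, 1]
r4 m[φ1→B] = [6, 9, 4, 1]
r4 m[φ2→M] = [9, 3, 3, 1]
r4 m[φ2→K] = [5, 5, 1, 1]
r4 m[φ3→J] = [3, 6, 8, 1]
r4 m[φ3→B] = [2, 3, 2, 3]
r4 m[φ4→S] = [5, 3, 2, 2]
r4 m[φ4→J] = [2, 0, 0, 2]
r4 m[φ5→K] = [4, 1, 1, 2]
r4 m[φ5→G] = [2, 1, 3, 3]
r4 m[φ6→K] = [2, 1, 1, 2]
r4 m[φ6→G] = [7, 1, 2, 5]
r4 m[M→φ0] = [12, 7, 8, 2]
r4 m[M→φ1] = [15, 3, 10, 2]
r4 m[M→φ2] = [9, 4, 12, 2]
r4 m[N→φ0] = [0, 0, 0, 0]
r4 m[K→φ2] = [6, 2, 2, 4]
r4 m[K→φ5] = [7, 6, 2, 3]
r4 m[K→φ6] = [9, 6, 2, 3]
r4 m[S→φ4] = [0, 0, 0, 0]
r4 m[J→φ3] = [2, 0, 0, 2]
r4 m[J→φ4] = [3, 6, 8, 1]
r4 m[B→φ1] = [2, 3, 2, 3]
r4 m[B→φ3] = [6, 9, 4, 1]
r4 m[G→φ5] = [7, 1, 2, 5]
r4 m[G→φ6] = [2, 1, 3, 3]
r5 m[φ0→M] = [6, 0, 7, 1]
r5 m[φ0→N] = [11, 3, 7, 7]
r5 m[φ1→M] = [5, 6, 7, 3]
r5 m[φ1→B] = [7, 11, 5, 2]
r5 m[φ2→M] = [10, 5, 4, 2]
r5 m[φ2→K] = [6, 6, 2, 2]
r5 m[φ3→J] = [4, 7, 9, 2]
r5 m[φ3→B] = [2, 3, 2, 3]
r5 m[φ4→S] = [6, 6, 5, 3]
r5 m[φ4→J] = [2, 0, 0, 2]
r5 m[φ5→K] = [9, 3, 1, 7]
r5 m[φ5→G] = [4, 2, 7, 5]
r5 m[φ6→K] = [3, 3, 2, 4]
r5 m[φ6→G] = [9, 3, 4, 8]
r5 m[M→φ0] = [12, 7, 8, 2]
r5 m[M→φ1] = [15, 3, 10, 2]
r5 m[M→φ2] = [9, 4, 12, 2]
r5 m[N→φ0] = [0, 0, 0, 0]
r5 m[K→φ2] = [6, 2, 2, 4]
r5 m[K→φ5] = [7, 6, 2, 3]
r5 m[K→φ6] = [9, 6, 2, 3]
r5 m[S→φ4] = [0, 0, 0, 0]
r5 m[J→φ3] = [2, 0, 0, 2]
r5 m[J→φ4] = [3, 6, 8, 1]
r5 m[B→φ1] = [2, 3, 2, 3]
r5 m[B→φ3] = [6, 9, 4, 1]
r5 m[G→φ5] = [7, 1, 2, 5]
r5 m[G→φ6] = [2, 1, 3, 3]

message @ round 5 = [11, 3, 7, 7]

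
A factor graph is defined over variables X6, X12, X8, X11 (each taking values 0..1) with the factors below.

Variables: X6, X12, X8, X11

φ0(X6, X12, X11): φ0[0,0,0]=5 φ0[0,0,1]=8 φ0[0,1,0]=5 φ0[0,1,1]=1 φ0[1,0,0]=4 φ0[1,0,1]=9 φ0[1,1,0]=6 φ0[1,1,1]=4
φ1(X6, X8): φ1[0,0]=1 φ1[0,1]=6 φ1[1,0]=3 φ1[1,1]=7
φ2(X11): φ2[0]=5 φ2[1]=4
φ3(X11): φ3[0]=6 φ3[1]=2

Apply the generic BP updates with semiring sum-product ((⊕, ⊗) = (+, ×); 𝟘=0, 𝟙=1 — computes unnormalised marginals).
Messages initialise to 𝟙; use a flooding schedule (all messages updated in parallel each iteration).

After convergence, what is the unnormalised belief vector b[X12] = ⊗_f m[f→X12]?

b[X12] = [3418, 3226]

init: all messages = 𝟙 over 2 values
r1 m[φ0→X6] = [19, 23]
r1 m[φ0→X12] = [26, 16]
r1 m[φ0→X11] = [20, 22]
r1 m[φ1→X6] = [7, 10]
r1 m[φ1→X8] = [4, 13]
r1 m[φ2→X11] = [5, 4]
r1 m[φ3→X11] = [6, 2]
r1 m[X6→φ0] = [1, 1]
r1 m[X6→φ1] = [1, 1]
r1 m[X12→φ0] = [1, 1]
r1 m[X8→φ1] = [1, 1]
r1 m[X11→φ0] = [1, 1]
r1 m[X11→φ2] = [1, 1]
r1 m[X11→φ3] = [1, 1]
r2 m[φ0→X6] = [19, 23]
r2 m[φ0→X12] = [26, 16]
r2 m[φ0→X11] = [20, 22]
r2 m[φ1→X6] = [7, 10]
r2 m[φ1→X8] = [4, 13]
r2 m[φ2→X11] = [5, 4]
r2 m[φ3→X11] = [6, 2]
r2 m[X6→φ0] = [7, 10]
r2 m[X6→φ1] = [19, 23]
r2 m[X12→φ0] = [1, 1]
r2 m[X8→φ1] = [1, 1]
r2 m[X11→φ0] = [30, 8]
r2 m[X11→φ2] = [120, 44]
r2 m[X11→φ3] = [100, 88]
r3 m[φ0→X6] = [372, 404]
r3 m[φ0→X12] = [3418, 3226]
r3 m[φ0→X11] = [170, 193]
r3 m[φ1→X6] = [7, 10]
r3 m[φ1→X8] = [88, 275]
r3 m[φ2→X11] = [5, 4]
r3 m[φ3→X11] = [6, 2]
r3 m[X6→φ0] = [7, 10]
r3 m[X6→φ1] = [19, 23]
r3 m[X12→φ0] = [1, 1]
r3 m[X8→φ1] = [1, 1]
r3 m[X11→φ0] = [30, 8]
r3 m[X11→φ2] = [120, 44]
r3 m[X11→φ3] = [100, 88]
r4 m[φ0→X6] = [372, 404]
r4 m[φ0→X12] = [3418, 3226]
r4 m[φ0→X11] = [170, 193]
r4 m[φ1→X6] = [7, 10]
r4 m[φ1→X8] = [88, 275]
r4 m[φ2→X11] = [5, 4]
r4 m[φ3→X11] = [6, 2]
r4 m[X6→φ0] = [7, 10]
r4 m[X6→φ1] = [372, 404]
r4 m[X12→φ0] = [1, 1]
r4 m[X8→φ1] = [1, 1]
r4 m[X11→φ0] = [30, 8]
r4 m[X11→φ2] = [1020, 386]
r4 m[X11→φ3] = [850, 772]
r5 m[φ0→X6] = [372, 404]
r5 m[φ0→X12] = [3418, 3226]
r5 m[φ0→X11] = [170, 193]
r5 m[φ1→X6] = [7, 10]
r5 m[φ1→X8] = [1584, 5060]
r5 m[φ2→X11] = [5, 4]
r5 m[φ3→X11] = [6, 2]
r5 m[X6→φ0] = [7, 10]
r5 m[X6→φ1] = [372, 404]
r5 m[X12→φ0] = [1, 1]
r5 m[X8→φ1] = [1, 1]
r5 m[X11→φ0] = [30, 8]
r5 m[X11→φ2] = [1020, 386]
r5 m[X11→φ3] = [850, 772]
r6 m[φ0→X6] = [372, 404]
r6 m[φ0→X12] = [3418, 3226]
r6 m[φ0→X11] = [170, 193]
r6 m[φ1→X6] = [7, 10]
r6 m[φ1→X8] = [1584, 5060]
r6 m[φ2→X11] = [5, 4]
r6 m[φ3→X11] = [6, 2]
r6 m[X6→φ0] = [7, 10]
r6 m[X6→φ1] = [372, 404]
r6 m[X12→φ0] = [1, 1]
r6 m[X8→φ1] = [1, 1]
r6 m[X11→φ0] = [30, 8]
r6 m[X11→φ2] = [1020, 386]
r6 m[X11→φ3] = [850, 772]
fixed point reached at round 6
b[X12] = ⊗ incoming = [3418, 3226]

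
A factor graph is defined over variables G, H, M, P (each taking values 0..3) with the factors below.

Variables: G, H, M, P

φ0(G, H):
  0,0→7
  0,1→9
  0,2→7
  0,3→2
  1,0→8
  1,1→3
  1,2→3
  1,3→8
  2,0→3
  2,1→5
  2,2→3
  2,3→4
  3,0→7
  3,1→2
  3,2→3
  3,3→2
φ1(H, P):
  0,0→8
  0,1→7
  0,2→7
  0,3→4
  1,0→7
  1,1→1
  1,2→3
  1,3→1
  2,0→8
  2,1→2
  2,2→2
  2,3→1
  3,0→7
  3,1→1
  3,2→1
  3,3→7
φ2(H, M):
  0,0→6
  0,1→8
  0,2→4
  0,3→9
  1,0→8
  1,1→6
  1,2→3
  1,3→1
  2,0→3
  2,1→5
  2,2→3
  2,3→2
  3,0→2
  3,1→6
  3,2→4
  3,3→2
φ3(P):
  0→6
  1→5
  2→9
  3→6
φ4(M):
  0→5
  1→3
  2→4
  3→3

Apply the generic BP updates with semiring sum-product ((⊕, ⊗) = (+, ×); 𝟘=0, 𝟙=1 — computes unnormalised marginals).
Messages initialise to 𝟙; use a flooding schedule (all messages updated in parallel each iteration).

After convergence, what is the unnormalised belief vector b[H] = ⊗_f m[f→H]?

b[H] = [412250, 110960, 62976, 78400]

init: all messages = 𝟙 over 4 values
r1 m[φ0→G] = [25, 22, 15, 14]
r1 m[φ0→H] = [25, 19, 16, 16]
r1 m[φ1→H] = [26, 12, 13, 16]
r1 m[φ1→P] = [30, 11, 13, 13]
r1 m[φ2→H] = [27, 18, 13, 14]
r1 m[φ2→M] = [19, 25, 14, 14]
r1 m[φ3→P] = [6, 5, 9, 6]
r1 m[φ4→M] = [5, 3, 4, 3]
r1 m[G→φ0] = [1, 1, 1, 1]
r1 m[H→φ0] = [1, 1, 1, 1]
r1 m[H→φ1] = [1, 1, 1, 1]
r1 m[H→φ2] = [1, 1, 1, 1]
r1 m[M→φ2] = [1, 1, 1, 1]
r1 m[M→φ4] = [1, 1, 1, 1]
r1 m[P→φ1] = [1, 1, 1, 1]
r1 m[P→φ3] = [1, 1, 1, 1]
r2 m[φ0→G] = [25, 22, 15, 14]
r2 m[φ0→H] = [25, 19, 16, 16]
r2 m[φ1→H] = [26, 12, 13, 16]
r2 m[φ1→P] = [30, 11, 13, 13]
r2 m[φ2→H] = [27, 18, 13, 14]
r2 m[φ2→M] = [19, 25, 14, 14]
r2 m[φ3→P] = [6, 5, 9, 6]
r2 m[φ4→M] = [5, 3, 4, 3]
r2 m[G→φ0] = [1, 1, 1, 1]
r2 m[H→φ0] = [702, 216, 169, 224]
r2 m[H→φ1] = [675, 342, 208, 224]
r2 m[H→φ2] = [650, 228, 208, 256]
r2 m[M→φ2] = [5, 3, 4, 3]
r2 m[M→φ4] = [19, 25, 14, 14]
r2 m[P→φ1] = [6, 5, 9, 6]
r2 m[P→φ3] = [30, 11, 13, 13]
r3 m[φ0→G] = [8489, 8563, 4589, 6301]
r3 m[φ0→H] = [25, 19, 16, 16]
r3 m[φ1→H] = [170, 80, 82, 98]
r3 m[φ1→P] = [11026, 5707, 6391, 4818]
r3 m[φ2→H] = [97, 73, 48, 50]
r3 m[φ2→M] = [6860, 9144, 4932, 7006]
r3 m[φ3→P] = [6, 5, 9, 6]
r3 m[φ4→M] = [5, 3, 4, 3]
r3 m[G→φ0] = [1, 1, 1, 1]
r3 m[H→φ0] = [702, 216, 169, 224]
r3 m[H→φ1] = [675, 342, 208, 224]
r3 m[H→φ2] = [650, 228, 208, 256]
r3 m[M→φ2] = [5, 3, 4, 3]
r3 m[M→φ4] = [19, 25, 14, 14]
r3 m[P→φ1] = [6, 5, 9, 6]
r3 m[P→φ3] = [30, 11, 13, 13]
r4 m[φ0→G] = [8489, 8563, 4589, 6301]
r4 m[φ0→H] = [25, 19, 16, 16]
r4 m[φ1→H] = [170, 80, 82, 98]
r4 m[φ1→P] = [11026, 5707, 6391, 4818]
r4 m[φ2→H] = [97, 73, 48, 50]
r4 m[φ2→M] = [6860, 9144, 4932, 7006]
r4 m[φ3→P] = [6, 5, 9, 6]
r4 m[φ4→M] = [5, 3, 4, 3]
r4 m[G→φ0] = [1, 1, 1, 1]
r4 m[H→φ0] = [16490, 5840, 3936, 4900]
r4 m[H→φ1] = [2425, 1387, 768, 800]
r4 m[H→φ2] = [4250, 1520, 1312, 1568]
r4 m[M→φ2] = [5, 3, 4, 3]
r4 m[M→φ4] = [6860, 9144, 4932, 7006]
r4 m[P→φ1] = [6, 5, 9, 6]
r4 m[P→φ3] = [11026, 5707, 6391, 4818]
r5 m[φ0→G] = [205342, 200448, 110078, 148718]
r5 m[φ0→H] = [25, 19, 16, 16]
r5 m[φ1→H] = [170, 80, 82, 98]
r5 m[φ1→P] = [40853, 20698, 23472, 17455]
r5 m[φ2→H] = [97, 73, 48, 50]
r5 m[φ2→M] = [44732, 59088, 31768, 45530]
r5 m[φ3→P] = [6, 5, 9, 6]
r5 m[φ4→M] = [5, 3, 4, 3]
r5 m[G→φ0] = [1, 1, 1, 1]
r5 m[H→φ0] = [16490, 5840, 3936, 4900]
r5 m[H→φ1] = [2425, 1387, 768, 800]
r5 m[H→φ2] = [4250, 1520, 1312, 1568]
r5 m[M→φ2] = [5, 3, 4, 3]
r5 m[M→φ4] = [6860, 9144, 4932, 7006]
r5 m[P→φ1] = [6, 5, 9, 6]
r5 m[P→φ3] = [11026, 5707, 6391, 4818]
r6 m[φ0→G] = [205342, 200448, 110078, 148718]
r6 m[φ0→H] = [25, 19, 16, 16]
r6 m[φ1→H] = [170, 80, 82, 98]
r6 m[φ1→P] = [40853, 20698, 23472, 17455]
r6 m[φ2→H] = [97, 73, 48, 50]
r6 m[φ2→M] = [44732, 59088, 31768, 45530]
r6 m[φ3→P] = [6, 5, 9, 6]
r6 m[φ4→M] = [5, 3, 4, 3]
r6 m[G→φ0] = [1, 1, 1, 1]
r6 m[H→φ0] = [16490, 5840, 3936, 4900]
r6 m[H→φ1] = [2425, 1387, 768, 800]
r6 m[H→φ2] = [4250, 1520, 1312, 1568]
r6 m[M→φ2] = [5, 3, 4, 3]
r6 m[M→φ4] = [44732, 59088, 31768, 45530]
r6 m[P→φ1] = [6, 5, 9, 6]
r6 m[P→φ3] = [40853, 20698, 23472, 17455]
r7 m[φ0→G] = [205342, 200448, 110078, 148718]
r7 m[φ0→H] = [25, 19, 16, 16]
r7 m[φ1→H] = [170, 80, 82, 98]
r7 m[φ1→P] = [40853, 20698, 23472, 17455]
r7 m[φ2→H] = [97, 73, 48, 50]
r7 m[φ2→M] = [44732, 59088, 31768, 45530]
r7 m[φ3→P] = [6, 5, 9, 6]
r7 m[φ4→M] = [5, 3, 4, 3]
r7 m[G→φ0] = [1, 1, 1, 1]
r7 m[H→φ0] = [16490, 5840, 3936, 4900]
r7 m[H→φ1] = [2425, 1387, 768, 800]
r7 m[H→φ2] = [4250, 1520, 1312, 1568]
r7 m[M→φ2] = [5, 3, 4, 3]
r7 m[M→φ4] = [44732, 59088, 31768, 45530]
r7 m[P→φ1] = [6, 5, 9, 6]
r7 m[P→φ3] = [40853, 20698, 23472, 17455]
fixed point reached at round 7
b[H] = ⊗ incoming = [412250, 110960, 62976, 78400]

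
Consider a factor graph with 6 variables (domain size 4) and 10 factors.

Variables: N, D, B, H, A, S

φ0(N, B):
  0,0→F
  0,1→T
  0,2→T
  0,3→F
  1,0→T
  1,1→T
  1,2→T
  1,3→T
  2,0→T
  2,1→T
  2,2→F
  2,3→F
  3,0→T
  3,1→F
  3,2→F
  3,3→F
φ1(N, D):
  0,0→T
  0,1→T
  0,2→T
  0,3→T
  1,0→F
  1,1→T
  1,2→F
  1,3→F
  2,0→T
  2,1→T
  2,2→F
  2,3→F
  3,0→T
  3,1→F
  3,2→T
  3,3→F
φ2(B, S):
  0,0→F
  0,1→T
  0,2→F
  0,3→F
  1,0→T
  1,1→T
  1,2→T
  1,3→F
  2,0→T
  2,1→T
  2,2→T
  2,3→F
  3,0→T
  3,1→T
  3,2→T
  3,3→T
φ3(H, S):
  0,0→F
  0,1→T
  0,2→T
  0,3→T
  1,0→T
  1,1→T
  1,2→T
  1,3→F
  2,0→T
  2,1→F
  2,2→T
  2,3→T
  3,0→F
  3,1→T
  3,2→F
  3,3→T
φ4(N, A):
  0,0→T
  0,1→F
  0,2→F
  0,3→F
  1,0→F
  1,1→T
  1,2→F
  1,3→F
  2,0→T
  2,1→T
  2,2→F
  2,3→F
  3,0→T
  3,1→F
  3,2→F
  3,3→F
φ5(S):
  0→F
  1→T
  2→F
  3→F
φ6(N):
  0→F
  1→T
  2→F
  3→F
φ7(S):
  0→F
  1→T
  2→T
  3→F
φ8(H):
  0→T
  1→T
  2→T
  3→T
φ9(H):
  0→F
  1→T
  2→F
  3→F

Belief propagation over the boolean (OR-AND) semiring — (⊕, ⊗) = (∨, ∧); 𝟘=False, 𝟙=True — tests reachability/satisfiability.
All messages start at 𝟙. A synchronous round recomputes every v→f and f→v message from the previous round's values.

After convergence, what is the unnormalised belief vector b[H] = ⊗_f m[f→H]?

b[H] = [F, T, F, F]

init: all messages = 𝟙 over 4 values
r1 m[φ0→N] = [T, T, T, T]
r1 m[φ0→B] = [T, T, T, T]
r1 m[φ1→N] = [T, T, T, T]
r1 m[φ1→D] = [T, T, T, T]
r1 m[φ2→B] = [T, T, T, T]
r1 m[φ2→S] = [T, T, T, T]
r1 m[φ3→H] = [T, T, T, T]
r1 m[φ3→S] = [T, T, T, T]
r1 m[φ4→N] = [T, T, T, T]
r1 m[φ4→A] = [T, T, F, F]
r1 m[φ5→S] = [F, T, F, F]
r1 m[φ6→N] = [F, T, F, F]
r1 m[φ7→S] = [F, T, T, F]
r1 m[φ8→H] = [T, T, T, T]
r1 m[φ9→H] = [F, T, F, F]
r1 m[N→φ0] = [T, T, T, T]
r1 m[N→φ1] = [T, T, T, T]
r1 m[N→φ4] = [T, T, T, T]
r1 m[N→φ6] = [T, T, T, T]
r1 m[D→φ1] = [T, T, T, T]
r1 m[B→φ0] = [T, T, T, T]
r1 m[B→φ2] = [T, T, T, T]
r1 m[H→φ3] = [T, T, T, T]
r1 m[H→φ8] = [T, T, T, T]
r1 m[H→φ9] = [T, T, T, T]
r1 m[A→φ4] = [T, T, T, T]
r1 m[S→φ2] = [T, T, T, T]
r1 m[S→φ3] = [T, T, T, T]
r1 m[S→φ5] = [T, T, T, T]
r1 m[S→φ7] = [T, T, T, T]
r2 m[φ0→N] = [T, T, T, T]
r2 m[φ0→B] = [T, T, T, T]
r2 m[φ1→N] = [T, T, T, T]
r2 m[φ1→D] = [T, T, T, T]
r2 m[φ2→B] = [T, T, T, T]
r2 m[φ2→S] = [T, T, T, T]
r2 m[φ3→H] = [T, T, T, T]
r2 m[φ3→S] = [T, T, T, T]
r2 m[φ4→N] = [T, T, T, T]
r2 m[φ4→A] = [T, T, F, F]
r2 m[φ5→S] = [F, T, F, F]
r2 m[φ6→N] = [F, T, F, F]
r2 m[φ7→S] = [F, T, T, F]
r2 m[φ8→H] = [T, T, T, T]
r2 m[φ9→H] = [F, T, F, F]
r2 m[N→φ0] = [F, T, F, F]
r2 m[N→φ1] = [F, T, F, F]
r2 m[N→φ4] = [F, T, F, F]
r2 m[N→φ6] = [T, T, T, T]
r2 m[D→φ1] = [T, T, T, T]
r2 m[B→φ0] = [T, T, T, T]
r2 m[B→φ2] = [T, T, T, T]
r2 m[H→φ3] = [F, T, F, F]
r2 m[H→φ8] = [F, T, F, F]
r2 m[H→φ9] = [T, T, T, T]
r2 m[A→φ4] = [T, T, T, T]
r2 m[S→φ2] = [F, T, F, F]
r2 m[S→φ3] = [F, T, F, F]
r2 m[S→φ5] = [F, T, T, F]
r2 m[S→φ7] = [F, T, F, F]
r3 m[φ0→N] = [T, T, T, T]
r3 m[φ0→B] = [T, T, T, T]
r3 m[φ1→N] = [T, T, T, T]
r3 m[φ1→D] = [F, T, F, F]
r3 m[φ2→B] = [T, T, T, T]
r3 m[φ2→S] = [T, T, T, T]
r3 m[φ3→H] = [T, T, F, T]
r3 m[φ3→S] = [T, T, T, F]
r3 m[φ4→N] = [T, T, T, T]
r3 m[φ4→A] = [F, T, F, F]
r3 m[φ5→S] = [F, T, F, F]
r3 m[φ6→N] = [F, T, F, F]
r3 m[φ7→S] = [F, T, T, F]
r3 m[φ8→H] = [T, T, T, T]
r3 m[φ9→H] = [F, T, F, F]
r3 m[N→φ0] = [F, T, F, F]
r3 m[N→φ1] = [F, T, F, F]
r3 m[N→φ4] = [F, T, F, F]
r3 m[N→φ6] = [T, T, T, T]
r3 m[D→φ1] = [T, T, T, T]
r3 m[B→φ0] = [T, T, T, T]
r3 m[B→φ2] = [T, T, T, T]
r3 m[H→φ3] = [F, T, F, F]
r3 m[H→φ8] = [F, T, F, F]
r3 m[H→φ9] = [T, T, T, T]
r3 m[A→φ4] = [T, T, T, T]
r3 m[S→φ2] = [F, T, F, F]
r3 m[S→φ3] = [F, T, F, F]
r3 m[S→φ5] = [F, T, T, F]
r3 m[S→φ7] = [F, T, F, F]
r4 m[φ0→N] = [T, T, T, T]
r4 m[φ0→B] = [T, T, T, T]
r4 m[φ1→N] = [T, T, T, T]
r4 m[φ1→D] = [F, T, F, F]
r4 m[φ2→B] = [T, T, T, T]
r4 m[φ2→S] = [T, T, T, T]
r4 m[φ3→H] = [T, T, F, T]
r4 m[φ3→S] = [T, T, T, F]
r4 m[φ4→N] = [T, T, T, T]
r4 m[φ4→A] = [F, T, F, F]
r4 m[φ5→S] = [F, T, F, F]
r4 m[φ6→N] = [F, T, F, F]
r4 m[φ7→S] = [F, T, T, F]
r4 m[φ8→H] = [T, T, T, T]
r4 m[φ9→H] = [F, T, F, F]
r4 m[N→φ0] = [F, T, F, F]
r4 m[N→φ1] = [F, T, F, F]
r4 m[N→φ4] = [F, T, F, F]
r4 m[N→φ6] = [T, T, T, T]
r4 m[D→φ1] = [T, T, T, T]
r4 m[B→φ0] = [T, T, T, T]
r4 m[B→φ2] = [T, T, T, T]
r4 m[H→φ3] = [F, T, F, F]
r4 m[H→φ8] = [F, T, F, F]
r4 m[H→φ9] = [T, T, F, T]
r4 m[A→φ4] = [T, T, T, T]
r4 m[S→φ2] = [F, T, F, F]
r4 m[S→φ3] = [F, T, F, F]
r4 m[S→φ5] = [F, T, T, F]
r4 m[S→φ7] = [F, T, F, F]
r5 m[φ0→N] = [T, T, T, T]
r5 m[φ0→B] = [T, T, T, T]
r5 m[φ1→N] = [T, T, T, T]
r5 m[φ1→D] = [F, T, F, F]
r5 m[φ2→B] = [T, T, T, T]
r5 m[φ2→S] = [T, T, T, T]
r5 m[φ3→H] = [T, T, F, T]
r5 m[φ3→S] = [T, T, T, F]
r5 m[φ4→N] = [T, T, T, T]
r5 m[φ4→A] = [F, T, F, F]
r5 m[φ5→S] = [F, T, F, F]
r5 m[φ6→N] = [F, T, F, F]
r5 m[φ7→S] = [F, T, T, F]
r5 m[φ8→H] = [T, T, T, T]
r5 m[φ9→H] = [F, T, F, F]
r5 m[N→φ0] = [F, T, F, F]
r5 m[N→φ1] = [F, T, F, F]
r5 m[N→φ4] = [F, T, F, F]
r5 m[N→φ6] = [T, T, T, T]
r5 m[D→φ1] = [T, T, T, T]
r5 m[B→φ0] = [T, T, T, T]
r5 m[B→φ2] = [T, T, T, T]
r5 m[H→φ3] = [F, T, F, F]
r5 m[H→φ8] = [F, T, F, F]
r5 m[H→φ9] = [T, T, F, T]
r5 m[A→φ4] = [T, T, T, T]
r5 m[S→φ2] = [F, T, F, F]
r5 m[S→φ3] = [F, T, F, F]
r5 m[S→φ5] = [F, T, T, F]
r5 m[S→φ7] = [F, T, F, F]
fixed point reached at round 5
b[H] = ⊗ incoming = [F, T, F, F]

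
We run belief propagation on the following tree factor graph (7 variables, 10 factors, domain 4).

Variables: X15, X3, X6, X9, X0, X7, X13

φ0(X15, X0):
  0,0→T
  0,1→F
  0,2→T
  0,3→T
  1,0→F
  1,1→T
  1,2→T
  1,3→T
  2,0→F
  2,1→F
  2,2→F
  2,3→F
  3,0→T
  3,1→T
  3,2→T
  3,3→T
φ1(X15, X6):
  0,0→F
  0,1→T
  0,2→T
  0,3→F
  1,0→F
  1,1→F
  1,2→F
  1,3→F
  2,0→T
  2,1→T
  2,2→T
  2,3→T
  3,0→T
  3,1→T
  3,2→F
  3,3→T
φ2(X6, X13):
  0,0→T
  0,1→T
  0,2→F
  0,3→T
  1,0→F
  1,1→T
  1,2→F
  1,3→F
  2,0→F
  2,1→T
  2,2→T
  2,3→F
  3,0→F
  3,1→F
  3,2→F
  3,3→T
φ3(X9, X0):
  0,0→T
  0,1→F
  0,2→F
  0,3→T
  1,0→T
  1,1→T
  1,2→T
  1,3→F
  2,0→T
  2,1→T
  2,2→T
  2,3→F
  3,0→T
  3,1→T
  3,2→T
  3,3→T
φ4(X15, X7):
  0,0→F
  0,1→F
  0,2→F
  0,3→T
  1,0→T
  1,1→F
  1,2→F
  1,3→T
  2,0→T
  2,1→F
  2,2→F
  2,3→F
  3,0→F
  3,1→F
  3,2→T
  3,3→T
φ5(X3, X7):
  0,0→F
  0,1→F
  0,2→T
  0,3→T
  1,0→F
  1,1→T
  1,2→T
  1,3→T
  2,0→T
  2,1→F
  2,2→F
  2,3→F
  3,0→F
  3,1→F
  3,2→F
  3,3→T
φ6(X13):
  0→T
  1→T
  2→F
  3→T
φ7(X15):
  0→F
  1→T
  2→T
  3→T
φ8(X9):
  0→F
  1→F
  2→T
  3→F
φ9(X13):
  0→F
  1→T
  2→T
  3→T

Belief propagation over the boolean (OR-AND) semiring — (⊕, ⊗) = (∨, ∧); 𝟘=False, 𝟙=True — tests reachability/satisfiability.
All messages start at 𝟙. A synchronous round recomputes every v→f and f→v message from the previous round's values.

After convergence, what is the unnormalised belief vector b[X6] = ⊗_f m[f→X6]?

init: all messages = 𝟙 over 4 values
r1 m[φ0→X15] = [T, T, F, T]
r1 m[φ0→X0] = [T, T, T, T]
r1 m[φ1→X15] = [T, F, T, T]
r1 m[φ1→X6] = [T, T, T, T]
r1 m[φ2→X6] = [T, T, T, T]
r1 m[φ2→X13] = [T, T, T, T]
r1 m[φ3→X9] = [T, T, T, T]
r1 m[φ3→X0] = [T, T, T, T]
r1 m[φ4→X15] = [T, T, T, T]
r1 m[φ4→X7] = [T, F, T, T]
r1 m[φ5→X3] = [T, T, T, T]
r1 m[φ5→X7] = [T, T, T, T]
r1 m[φ6→X13] = [T, T, F, T]
r1 m[φ7→X15] = [F, T, T, T]
r1 m[φ8→X9] = [F, F, T, F]
r1 m[φ9→X13] = [F, T, T, T]
r1 m[X15→φ0] = [T, T, T, T]
r1 m[X15→φ1] = [T, T, T, T]
r1 m[X15→φ4] = [T, T, T, T]
r1 m[X15→φ7] = [T, T, T, T]
r1 m[X3→φ5] = [T, T, T, T]
r1 m[X6→φ1] = [T, T, T, T]
r1 m[X6→φ2] = [T, T, T, T]
r1 m[X9→φ3] = [T, T, T, T]
r1 m[X9→φ8] = [T, T, T, T]
r1 m[X0→φ0] = [T, T, T, T]
r1 m[X0→φ3] = [T, T, T, T]
r1 m[X7→φ4] = [T, T, T, T]
r1 m[X7→φ5] = [T, T, T, T]
r1 m[X13→φ2] = [T, T, T, T]
r1 m[X13→φ6] = [T, T, T, T]
r1 m[X13→φ9] = [T, T, T, T]
r2 m[φ0→X15] = [T, T, F, T]
r2 m[φ0→X0] = [T, T, T, T]
r2 m[φ1→X15] = [T, F, T, T]
r2 m[φ1→X6] = [T, T, T, T]
r2 m[φ2→X6] = [T, T, T, T]
r2 m[φ2→X13] = [T, T, T, T]
r2 m[φ3→X9] = [T, T, T, T]
r2 m[φ3→X0] = [T, T, T, T]
r2 m[φ4→X15] = [T, T, T, T]
r2 m[φ4→X7] = [T, F, T, T]
r2 m[φ5→X3] = [T, T, T, T]
r2 m[φ5→X7] = [T, T, T, T]
r2 m[φ6→X13] = [T, T, F, T]
r2 m[φ7→X15] = [F, T, T, T]
r2 m[φ8→X9] = [F, F, T, F]
r2 m[φ9→X13] = [F, T, T, T]
r2 m[X15→φ0] = [F, F, T, T]
r2 m[X15→φ1] = [F, T, F, T]
r2 m[X15→φ4] = [F, F, F, T]
r2 m[X15→φ7] = [T, F, F, T]
r2 m[X3→φ5] = [T, T, T, T]
r2 m[X6→φ1] = [T, T, T, T]
r2 m[X6→φ2] = [T, T, T, T]
r2 m[X9→φ3] = [F, F, T, F]
r2 m[X9→φ8] = [T, T, T, T]
r2 m[X0→φ0] = [T, T, T, T]
r2 m[X0→φ3] = [T, T, T, T]
r2 m[X7→φ4] = [T, T, T, T]
r2 m[X7→φ5] = [T, F, T, T]
r2 m[X13→φ2] = [F, T, F, T]
r2 m[X13→φ6] = [F, T, T, T]
r2 m[X13→φ9] = [T, T, F, T]
r3 m[φ0→X15] = [T, T, F, T]
r3 m[φ0→X0] = [T, T, T, T]
r3 m[φ1→X15] = [T, F, T, T]
r3 m[φ1→X6] = [T, T, F, T]
r3 m[φ2→X6] = [T, T, T, T]
r3 m[φ2→X13] = [T, T, T, T]
r3 m[φ3→X9] = [T, T, T, T]
r3 m[φ3→X0] = [T, T, T, F]
r3 m[φ4→X15] = [T, T, T, T]
r3 m[φ4→X7] = [F, F, T, T]
r3 m[φ5→X3] = [T, T, T, T]
r3 m[φ5→X7] = [T, T, T, T]
r3 m[φ6→X13] = [T, T, F, T]
r3 m[φ7→X15] = [F, T, T, T]
r3 m[φ8→X9] = [F, F, T, F]
r3 m[φ9→X13] = [F, T, T, T]
r3 m[X15→φ0] = [F, F, T, T]
r3 m[X15→φ1] = [F, T, F, T]
r3 m[X15→φ4] = [F, F, F, T]
r3 m[X15→φ7] = [T, F, F, T]
r3 m[X3→φ5] = [T, T, T, T]
r3 m[X6→φ1] = [T, T, T, T]
r3 m[X6→φ2] = [T, T, T, T]
r3 m[X9→φ3] = [F, F, T, F]
r3 m[X9→φ8] = [T, T, T, T]
r3 m[X0→φ0] = [T, T, T, T]
r3 m[X0→φ3] = [T, T, T, T]
r3 m[X7→φ4] = [T, T, T, T]
r3 m[X7→φ5] = [T, F, T, T]
r3 m[X13→φ2] = [F, T, F, T]
r3 m[X13→φ6] = [F, T, T, T]
r3 m[X13→φ9] = [T, T, F, T]
r4 m[φ0→X15] = [T, T, F, T]
r4 m[φ0→X0] = [T, T, T, T]
r4 m[φ1→X15] = [T, F, T, T]
r4 m[φ1→X6] = [T, T, F, T]
r4 m[φ2→X6] = [T, T, T, T]
r4 m[φ2→X13] = [T, T, T, T]
r4 m[φ3→X9] = [T, T, T, T]
r4 m[φ3→X0] = [T, T, T, F]
r4 m[φ4→X15] = [T, T, T, T]
r4 m[φ4→X7] = [F, F, T, T]
r4 m[φ5→X3] = [T, T, T, T]
r4 m[φ5→X7] = [T, T, T, T]
r4 m[φ6→X13] = [T, T, F, T]
r4 m[φ7→X15] = [F, T, T, T]
r4 m[φ8→X9] = [F, F, T, F]
r4 m[φ9→X13] = [F, T, T, T]
r4 m[X15→φ0] = [F, F, T, T]
r4 m[X15→φ1] = [F, T, F, T]
r4 m[X15→φ4] = [F, F, F, T]
r4 m[X15→φ7] = [T, F, F, T]
r4 m[X3→φ5] = [T, T, T, T]
r4 m[X6→φ1] = [T, T, T, T]
r4 m[X6→φ2] = [T, T, F, T]
r4 m[X9→φ3] = [F, F, T, F]
r4 m[X9→φ8] = [T, T, T, T]
r4 m[X0→φ0] = [T, T, T, F]
r4 m[X0→φ3] = [T, T, T, T]
r4 m[X7→φ4] = [T, T, T, T]
r4 m[X7→φ5] = [F, F, T, T]
r4 m[X13→φ2] = [F, T, F, T]
r4 m[X13→φ6] = [F, T, T, T]
r4 m[X13→φ9] = [T, T, F, T]
r5 m[φ0→X15] = [T, T, F, T]
r5 m[φ0→X0] = [T, T, T, T]
r5 m[φ1→X15] = [T, F, T, T]
r5 m[φ1→X6] = [T, T, F, T]
r5 m[φ2→X6] = [T, T, T, T]
r5 m[φ2→X13] = [T, T, F, T]
r5 m[φ3→X9] = [T, T, T, T]
r5 m[φ3→X0] = [T, T, T, F]
r5 m[φ4→X15] = [T, T, T, T]
r5 m[φ4→X7] = [F, F, T, T]
r5 m[φ5→X3] = [T, T, F, T]
r5 m[φ5→X7] = [T, T, T, T]
r5 m[φ6→X13] = [T, T, F, T]
r5 m[φ7→X15] = [F, T, T, T]
r5 m[φ8→X9] = [F, F, T, F]
r5 m[φ9→X13] = [F, T, T, T]
r5 m[X15→φ0] = [F, F, T, T]
r5 m[X15→φ1] = [F, T, F, T]
r5 m[X15→φ4] = [F, F, F, T]
r5 m[X15→φ7] = [T, F, F, T]
r5 m[X3→φ5] = [T, T, T, T]
r5 m[X6→φ1] = [T, T, T, T]
r5 m[X6→φ2] = [T, T, F, T]
r5 m[X9→φ3] = [F, F, T, F]
r5 m[X9→φ8] = [T, T, T, T]
r5 m[X0→φ0] = [T, T, T, F]
r5 m[X0→φ3] = [T, T, T, T]
r5 m[X7→φ4] = [T, T, T, T]
r5 m[X7→φ5] = [F, F, T, T]
r5 m[X13→φ2] = [F, T, F, T]
r5 m[X13→φ6] = [F, T, T, T]
r5 m[X13→φ9] = [T, T, F, T]
r6 m[φ0→X15] = [T, T, F, T]
r6 m[φ0→X0] = [T, T, T, T]
r6 m[φ1→X15] = [T, F, T, T]
r6 m[φ1→X6] = [T, T, F, T]
r6 m[φ2→X6] = [T, T, T, T]
r6 m[φ2→X13] = [T, T, F, T]
r6 m[φ3→X9] = [T, T, T, T]
r6 m[φ3→X0] = [T, T, T, F]
r6 m[φ4→X15] = [T, T, T, T]
r6 m[φ4→X7] = [F, F, T, T]
r6 m[φ5→X3] = [T, T, F, T]
r6 m[φ5→X7] = [T, T, T, T]
r6 m[φ6→X13] = [T, T, F, T]
r6 m[φ7→X15] = [F, T, T, T]
r6 m[φ8→X9] = [F, F, T, F]
r6 m[φ9→X13] = [F, T, T, T]
r6 m[X15→φ0] = [F, F, T, T]
r6 m[X15→φ1] = [F, T, F, T]
r6 m[X15→φ4] = [F, F, F, T]
r6 m[X15→φ7] = [T, F, F, T]
r6 m[X3→φ5] = [T, T, T, T]
r6 m[X6→φ1] = [T, T, T, T]
r6 m[X6→φ2] = [T, T, F, T]
r6 m[X9→φ3] = [F, F, T, F]
r6 m[X9→φ8] = [T, T, T, T]
r6 m[X0→φ0] = [T, T, T, F]
r6 m[X0→φ3] = [T, T, T, T]
r6 m[X7→φ4] = [T, T, T, T]
r6 m[X7→φ5] = [F, F, T, T]
r6 m[X13→φ2] = [F, T, F, T]
r6 m[X13→φ6] = [F, T, F, T]
r6 m[X13→φ9] = [T, T, F, T]
r7 m[φ0→X15] = [T, T, F, T]
r7 m[φ0→X0] = [T, T, T, T]
r7 m[φ1→X15] = [T, F, T, T]
r7 m[φ1→X6] = [T, T, F, T]
r7 m[φ2→X6] = [T, T, T, T]
r7 m[φ2→X13] = [T, T, F, T]
r7 m[φ3→X9] = [T, T, T, T]
r7 m[φ3→X0] = [T, T, T, F]
r7 m[φ4→X15] = [T, T, T, T]
r7 m[φ4→X7] = [F, F, T, T]
r7 m[φ5→X3] = [T, T, F, T]
r7 m[φ5→X7] = [T, T, T, T]
r7 m[φ6→X13] = [T, T, F, T]
r7 m[φ7→X15] = [F, T, T, T]
r7 m[φ8→X9] = [F, F, T, F]
r7 m[φ9→X13] = [F, T, T, T]
r7 m[X15→φ0] = [F, F, T, T]
r7 m[X15→φ1] = [F, T, F, T]
r7 m[X15→φ4] = [F, F, F, T]
r7 m[X15→φ7] = [T, F, F, T]
r7 m[X3→φ5] = [T, T, T, T]
r7 m[X6→φ1] = [T, T, T, T]
r7 m[X6→φ2] = [T, T, F, T]
r7 m[X9→φ3] = [F, F, T, F]
r7 m[X9→φ8] = [T, T, T, T]
r7 m[X0→φ0] = [T, T, T, F]
r7 m[X0→φ3] = [T, T, T, T]
r7 m[X7→φ4] = [T, T, T, T]
r7 m[X7→φ5] = [F, F, T, T]
r7 m[X13→φ2] = [F, T, F, T]
r7 m[X13→φ6] = [F, T, F, T]
r7 m[X13→φ9] = [T, T, F, T]
fixed point reached at round 7
b[X6] = ⊗ incoming = [T, T, F, T]

b[X6] = [T, T, F, T]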